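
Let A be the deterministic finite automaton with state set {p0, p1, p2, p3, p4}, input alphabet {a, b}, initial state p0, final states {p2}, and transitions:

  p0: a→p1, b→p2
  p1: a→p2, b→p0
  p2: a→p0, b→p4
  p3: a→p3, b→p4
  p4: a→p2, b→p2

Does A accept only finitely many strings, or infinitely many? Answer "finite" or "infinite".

State p0 is reachable from the start and can reach an accepting state, and it lies on the cycle p0 → p1 → p0.
Traversing that cycle any number of times yields accepted strings of unbounded length, so the language is infinite.

infinite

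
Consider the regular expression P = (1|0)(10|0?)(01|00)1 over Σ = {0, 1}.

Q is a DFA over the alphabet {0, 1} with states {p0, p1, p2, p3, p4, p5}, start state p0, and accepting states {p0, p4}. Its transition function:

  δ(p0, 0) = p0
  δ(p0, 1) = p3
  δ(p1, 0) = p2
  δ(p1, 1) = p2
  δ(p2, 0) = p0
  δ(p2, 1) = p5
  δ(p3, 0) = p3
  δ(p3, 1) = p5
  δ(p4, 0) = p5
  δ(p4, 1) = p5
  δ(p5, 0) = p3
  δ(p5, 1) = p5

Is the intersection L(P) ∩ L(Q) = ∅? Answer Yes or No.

Yes

Converting the expression P to a DFA (subset construction, then merging equivalent states) gives the minimal DFA with states {r0, r1, r2, r3, r4, r5, r6, r7, r8, r9, r10}, start state r0, accepting states {r8, r9} and transitions r0: 0→r1, 1→r1; r1: 0→r2, 1→r3; r2: 0→r4, 1→r5; r3: 0→r6, 1→r7; r4: 0→r5, 1→r8; r5: 0→r7, 1→r9; r6: 0→r10, 1→r7; r7: 0→r7, 1→r7; r8: 0→r7, 1→r9; r9: 0→r7, 1→r7; r10: 0→r5, 1→r5.
Exploring the product automaton P × Q from the start pair (r0, p0), following both machines on each input symbol, reaches 21 state pairs: (r0, p0), (r1, p0), (r1, p3), (r2, p0), (r3, p3), (r2, p3), (r3, p5), (r4, p0), (r5, p3), (r6, p3), (r7, p5), (r4, p3), (r5, p5), (r5, p0), (r8, p3), (r7, p3), (r9, p5), (r10, p3), (r8, p5), (r7, p0), (r9, p3).
P accepts in {r8, r9} and Q accepts in {p0, p4}; no reachable pair has both components accepting, so no string drives both machines to acceptance simultaneously and L(P) ∩ L(Q) = ∅.
So no string is accepted by both, and the intersection is empty.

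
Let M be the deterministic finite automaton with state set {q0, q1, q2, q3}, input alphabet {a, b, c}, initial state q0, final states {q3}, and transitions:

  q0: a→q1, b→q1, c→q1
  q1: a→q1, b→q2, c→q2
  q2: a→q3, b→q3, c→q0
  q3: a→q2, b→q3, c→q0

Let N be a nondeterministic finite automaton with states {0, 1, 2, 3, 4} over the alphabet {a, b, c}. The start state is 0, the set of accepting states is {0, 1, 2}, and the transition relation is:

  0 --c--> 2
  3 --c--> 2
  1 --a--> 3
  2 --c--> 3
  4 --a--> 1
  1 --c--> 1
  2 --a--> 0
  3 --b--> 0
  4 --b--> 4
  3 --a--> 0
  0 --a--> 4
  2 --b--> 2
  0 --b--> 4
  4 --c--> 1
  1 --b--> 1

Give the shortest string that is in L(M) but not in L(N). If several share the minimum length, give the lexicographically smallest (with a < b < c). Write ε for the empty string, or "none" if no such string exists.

The string abb is accepted by M but not by N.
No shorter string lies in the difference, and abb is the lexicographically first length-3 string in L(M) \ L(N).

abb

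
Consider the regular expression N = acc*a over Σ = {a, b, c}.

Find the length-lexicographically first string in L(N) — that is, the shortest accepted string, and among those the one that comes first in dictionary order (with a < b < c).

aca

By inspection of the expression, no string of length less than 3 matches, and aca is the lexicographically first match of length 3.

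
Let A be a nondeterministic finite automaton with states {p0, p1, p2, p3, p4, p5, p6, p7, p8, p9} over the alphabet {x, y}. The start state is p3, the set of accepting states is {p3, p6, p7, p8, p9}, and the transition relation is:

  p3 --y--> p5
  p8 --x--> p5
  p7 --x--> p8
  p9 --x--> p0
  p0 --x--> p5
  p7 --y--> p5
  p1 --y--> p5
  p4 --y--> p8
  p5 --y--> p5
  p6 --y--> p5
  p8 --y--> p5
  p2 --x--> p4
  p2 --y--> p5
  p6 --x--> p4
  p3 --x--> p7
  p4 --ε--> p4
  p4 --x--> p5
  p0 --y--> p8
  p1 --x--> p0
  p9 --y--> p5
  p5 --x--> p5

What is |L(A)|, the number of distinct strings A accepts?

The useful subgraph on states {p3, p7, p8} is acyclic, so L(A) is finite; the longest accepting path visits 3 useful states, giving maximum string length 2.
Counting accepting paths from p3 by length: 1 of length 0, 1 of length 1, 1 of length 2. Total 3.

3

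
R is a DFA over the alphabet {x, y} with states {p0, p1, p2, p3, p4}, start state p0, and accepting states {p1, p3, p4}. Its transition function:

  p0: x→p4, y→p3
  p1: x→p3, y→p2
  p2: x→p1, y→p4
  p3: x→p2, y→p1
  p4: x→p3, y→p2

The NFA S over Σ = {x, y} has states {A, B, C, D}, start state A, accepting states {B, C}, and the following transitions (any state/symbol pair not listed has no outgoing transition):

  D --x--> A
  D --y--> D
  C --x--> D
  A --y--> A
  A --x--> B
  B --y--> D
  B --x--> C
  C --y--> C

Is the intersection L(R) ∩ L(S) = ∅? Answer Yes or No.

The string x is accepted by both R and S.
Hence L(R) ∩ L(S) ≠ ∅.

No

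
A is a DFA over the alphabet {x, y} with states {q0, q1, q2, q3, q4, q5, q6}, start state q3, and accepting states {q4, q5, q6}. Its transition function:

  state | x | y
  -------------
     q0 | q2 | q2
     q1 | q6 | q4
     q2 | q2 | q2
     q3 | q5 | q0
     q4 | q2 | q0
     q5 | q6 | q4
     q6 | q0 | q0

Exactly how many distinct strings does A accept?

3

The useful subgraph on states {q3, q4, q5, q6} is acyclic, so L(A) is finite; the longest accepting path visits 3 useful states, giving maximum string length 2.
Counting accepting paths from q3 by length: 1 of length 1, 2 of length 2. Total 3.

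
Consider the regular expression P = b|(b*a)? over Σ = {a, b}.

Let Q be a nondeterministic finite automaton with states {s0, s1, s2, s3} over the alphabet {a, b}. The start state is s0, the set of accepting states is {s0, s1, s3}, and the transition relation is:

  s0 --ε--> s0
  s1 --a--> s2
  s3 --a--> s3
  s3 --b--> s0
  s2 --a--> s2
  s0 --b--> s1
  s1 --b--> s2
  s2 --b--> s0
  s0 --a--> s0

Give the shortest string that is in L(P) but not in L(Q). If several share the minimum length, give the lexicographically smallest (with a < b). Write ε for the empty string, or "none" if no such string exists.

The string ba is accepted by P but not by Q.
No shorter string lies in the difference, and ba is the lexicographically first length-2 string in L(P) \ L(Q).

ba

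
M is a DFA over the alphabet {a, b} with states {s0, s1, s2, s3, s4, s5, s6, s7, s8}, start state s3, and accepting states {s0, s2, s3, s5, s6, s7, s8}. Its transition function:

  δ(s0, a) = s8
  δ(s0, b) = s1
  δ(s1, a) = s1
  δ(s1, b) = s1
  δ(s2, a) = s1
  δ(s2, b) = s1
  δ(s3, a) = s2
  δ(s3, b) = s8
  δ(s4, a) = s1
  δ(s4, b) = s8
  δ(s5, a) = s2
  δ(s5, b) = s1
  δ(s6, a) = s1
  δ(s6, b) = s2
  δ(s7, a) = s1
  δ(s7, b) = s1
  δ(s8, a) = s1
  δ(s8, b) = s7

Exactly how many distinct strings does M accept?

The useful subgraph on states {s2, s3, s7, s8} is acyclic, so L(M) is finite; the longest accepting path visits 3 useful states, giving maximum string length 2.
Counting accepting paths from s3 by length: 1 of length 0, 2 of length 1, 1 of length 2. Total 4.

4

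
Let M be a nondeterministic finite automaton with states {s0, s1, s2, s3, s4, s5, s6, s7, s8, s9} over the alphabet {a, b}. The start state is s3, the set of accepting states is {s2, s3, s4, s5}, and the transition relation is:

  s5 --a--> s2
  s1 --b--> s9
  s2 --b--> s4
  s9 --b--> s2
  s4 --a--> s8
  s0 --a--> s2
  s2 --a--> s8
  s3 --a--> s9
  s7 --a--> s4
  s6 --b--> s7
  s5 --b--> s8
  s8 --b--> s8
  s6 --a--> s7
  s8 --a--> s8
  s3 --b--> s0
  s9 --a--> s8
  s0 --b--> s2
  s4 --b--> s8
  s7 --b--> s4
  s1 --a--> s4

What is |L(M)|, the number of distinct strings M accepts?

The useful subgraph on states {s0, s2, s3, s4, s9} is acyclic, so L(M) is finite; the longest accepting path visits 4 useful states, giving maximum string length 3.
Counting accepting paths from s3 by length: 1 of length 0, 3 of length 2, 3 of length 3. Total 7.

7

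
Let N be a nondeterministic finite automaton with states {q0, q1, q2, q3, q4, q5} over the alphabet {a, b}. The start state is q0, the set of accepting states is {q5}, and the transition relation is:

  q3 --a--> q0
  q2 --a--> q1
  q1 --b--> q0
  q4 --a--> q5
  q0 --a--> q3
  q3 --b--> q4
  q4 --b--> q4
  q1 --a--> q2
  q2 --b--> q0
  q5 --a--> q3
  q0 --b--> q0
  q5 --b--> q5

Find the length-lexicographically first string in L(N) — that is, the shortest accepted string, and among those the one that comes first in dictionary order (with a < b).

aba

A breadth-first search from q0 reaches an accepting state first via the path q0 → q3 → q4 → q5 on input aba.
No string of length < 3 is accepted (BFS exhausts all shorter strings without reaching an accepting state), and aba is the lexicographically least accepting string of length 3.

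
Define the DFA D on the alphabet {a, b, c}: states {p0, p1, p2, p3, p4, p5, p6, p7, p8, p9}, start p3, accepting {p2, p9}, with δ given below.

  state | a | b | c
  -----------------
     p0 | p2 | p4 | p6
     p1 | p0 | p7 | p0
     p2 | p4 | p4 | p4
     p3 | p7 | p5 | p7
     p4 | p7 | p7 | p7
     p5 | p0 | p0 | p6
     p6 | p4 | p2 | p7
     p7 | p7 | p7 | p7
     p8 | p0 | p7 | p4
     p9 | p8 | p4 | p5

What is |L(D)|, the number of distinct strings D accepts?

The useful subgraph on states {p0, p2, p3, p5, p6} is acyclic, so L(D) is finite; the longest accepting path visits 5 useful states, giving maximum string length 4.
Counting accepting paths from p3 by length: 3 of length 3, 2 of length 4. Total 5.

5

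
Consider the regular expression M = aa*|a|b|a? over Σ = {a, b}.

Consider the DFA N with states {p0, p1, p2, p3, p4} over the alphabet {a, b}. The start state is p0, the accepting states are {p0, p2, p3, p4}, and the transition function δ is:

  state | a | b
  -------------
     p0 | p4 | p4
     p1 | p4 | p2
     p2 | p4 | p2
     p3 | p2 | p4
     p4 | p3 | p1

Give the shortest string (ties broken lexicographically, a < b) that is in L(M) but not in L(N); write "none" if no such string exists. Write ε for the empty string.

Converting the expression M to a DFA (subset construction, then merging equivalent states) gives the minimal DFA with states {m0, m1, m2, m3}, start state m0, accepting states {m0, m1, m2} and transitions m0: a→m1, b→m2; m1: a→m1, b→m3; m2: a→m3, b→m3; m3: a→m3, b→m3.
Exploring the product automaton M × N from the start pair (m0, p0), following both machines on each input symbol, reaches 9 state pairs: (m0, p0), (m1, p4), (m2, p4), (m1, p3), (m3, p1), (m3, p3), (m1, p2), (m3, p4), (m3, p2).
M accepts in {m0, m1, m2} and N accepts in {p0, p2, p3, p4}. The reachable pairs whose M-component is accepting are (m0, p0), (m1, p4), (m2, p4), (m1, p3), (m1, p2); in each of them the N-component is accepting too, so the product for L(M) \ L(N) (M-component accepting, N-component rejecting) has no reachable accepting pair and the difference is empty.
So every string accepted by M is also accepted by N: L(M) \ L(N) = ∅ and there is no such string.

none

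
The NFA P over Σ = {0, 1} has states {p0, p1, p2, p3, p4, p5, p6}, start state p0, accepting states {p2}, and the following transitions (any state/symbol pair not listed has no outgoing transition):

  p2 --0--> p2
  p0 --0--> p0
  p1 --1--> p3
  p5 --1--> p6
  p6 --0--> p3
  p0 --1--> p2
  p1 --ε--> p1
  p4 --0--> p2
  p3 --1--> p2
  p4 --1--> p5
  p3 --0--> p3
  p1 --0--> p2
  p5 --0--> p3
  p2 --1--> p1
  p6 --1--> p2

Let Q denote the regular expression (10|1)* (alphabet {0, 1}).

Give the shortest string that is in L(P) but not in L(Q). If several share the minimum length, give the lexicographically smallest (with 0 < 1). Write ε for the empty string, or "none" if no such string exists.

The string 01 is accepted by P but not by Q.
No shorter string lies in the difference, and 01 is the lexicographically first length-2 string in L(P) \ L(Q).

01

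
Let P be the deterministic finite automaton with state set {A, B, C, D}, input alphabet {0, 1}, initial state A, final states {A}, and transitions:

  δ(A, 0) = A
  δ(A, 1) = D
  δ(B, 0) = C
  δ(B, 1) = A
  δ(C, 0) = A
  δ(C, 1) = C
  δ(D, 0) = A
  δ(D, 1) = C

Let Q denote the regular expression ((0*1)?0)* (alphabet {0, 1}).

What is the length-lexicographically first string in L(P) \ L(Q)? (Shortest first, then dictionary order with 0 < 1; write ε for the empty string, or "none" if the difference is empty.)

The string 110 is accepted by P but not by Q.
No shorter string lies in the difference, and 110 is the lexicographically first length-3 string in L(P) \ L(Q).

110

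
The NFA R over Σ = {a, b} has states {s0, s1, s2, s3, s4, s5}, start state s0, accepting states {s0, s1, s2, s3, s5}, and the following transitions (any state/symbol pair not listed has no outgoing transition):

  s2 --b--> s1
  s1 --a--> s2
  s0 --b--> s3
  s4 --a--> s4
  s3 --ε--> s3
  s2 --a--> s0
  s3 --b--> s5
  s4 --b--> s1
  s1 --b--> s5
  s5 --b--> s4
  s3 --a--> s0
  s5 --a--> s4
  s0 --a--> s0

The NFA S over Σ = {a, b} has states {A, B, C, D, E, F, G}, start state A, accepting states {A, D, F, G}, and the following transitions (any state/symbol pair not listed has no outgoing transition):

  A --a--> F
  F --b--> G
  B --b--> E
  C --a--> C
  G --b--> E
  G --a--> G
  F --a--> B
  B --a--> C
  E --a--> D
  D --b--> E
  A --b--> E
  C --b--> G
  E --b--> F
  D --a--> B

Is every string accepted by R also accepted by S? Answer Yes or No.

The string b is in L(R) but not in L(S).
So L(R) ⊄ L(S).

No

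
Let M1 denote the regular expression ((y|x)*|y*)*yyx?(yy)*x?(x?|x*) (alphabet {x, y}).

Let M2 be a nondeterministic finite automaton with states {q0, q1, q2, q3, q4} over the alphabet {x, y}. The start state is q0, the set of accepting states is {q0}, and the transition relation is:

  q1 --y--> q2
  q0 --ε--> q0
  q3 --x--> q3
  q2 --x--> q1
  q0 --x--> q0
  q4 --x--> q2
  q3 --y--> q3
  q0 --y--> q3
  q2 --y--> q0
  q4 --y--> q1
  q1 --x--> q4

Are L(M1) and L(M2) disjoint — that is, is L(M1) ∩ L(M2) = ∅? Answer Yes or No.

Yes

Converting the expression M1 to a DFA (subset construction, then merging equivalent states) gives the minimal DFA with states {r0, r1, r2, r3}, start state r0, accepting states {r2, r3} and transitions r0: x→r0, y→r1; r1: x→r0, y→r2; r2: x→r3, y→r2; r3: x→r3, y→r1.
Exploring the product automaton M1 × M2 from the start pair (r0, q0), following both machines on each input symbol, reaches 5 state pairs: (r0, q0), (r1, q3), (r0, q3), (r2, q3), (r3, q3).
M1 accepts in {r2, r3} and M2 accepts in {q0}; no reachable pair has both components accepting, so no string drives both machines to acceptance simultaneously and L(M1) ∩ L(M2) = ∅.
So no string is accepted by both, and the intersection is empty.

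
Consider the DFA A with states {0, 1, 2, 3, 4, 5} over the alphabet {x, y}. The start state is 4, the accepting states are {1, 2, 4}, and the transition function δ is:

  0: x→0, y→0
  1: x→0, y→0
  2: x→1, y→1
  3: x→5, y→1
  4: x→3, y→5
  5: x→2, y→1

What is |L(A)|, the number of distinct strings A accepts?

10

The useful subgraph on states {1, 2, 3, 4, 5} is acyclic, so L(A) is finite; the longest accepting path visits 5 useful states, giving maximum string length 4.
Counting accepting paths from 4 by length: 1 of length 0, 3 of length 2, 4 of length 3, 2 of length 4. Total 10.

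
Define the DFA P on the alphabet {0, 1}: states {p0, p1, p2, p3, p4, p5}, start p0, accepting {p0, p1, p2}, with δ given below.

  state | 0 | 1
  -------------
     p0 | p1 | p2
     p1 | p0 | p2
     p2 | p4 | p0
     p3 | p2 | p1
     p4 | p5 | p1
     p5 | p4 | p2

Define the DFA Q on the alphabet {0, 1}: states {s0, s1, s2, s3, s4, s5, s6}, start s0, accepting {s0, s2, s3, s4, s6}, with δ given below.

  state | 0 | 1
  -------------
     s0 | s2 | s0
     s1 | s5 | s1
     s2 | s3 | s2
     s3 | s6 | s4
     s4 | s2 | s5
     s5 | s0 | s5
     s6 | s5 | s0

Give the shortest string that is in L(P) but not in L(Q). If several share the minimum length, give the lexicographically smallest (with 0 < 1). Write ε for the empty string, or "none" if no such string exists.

0000

The string 0000 is accepted by P but not by Q.
No shorter string lies in the difference, and 0000 is the lexicographically first length-4 string in L(P) \ L(Q).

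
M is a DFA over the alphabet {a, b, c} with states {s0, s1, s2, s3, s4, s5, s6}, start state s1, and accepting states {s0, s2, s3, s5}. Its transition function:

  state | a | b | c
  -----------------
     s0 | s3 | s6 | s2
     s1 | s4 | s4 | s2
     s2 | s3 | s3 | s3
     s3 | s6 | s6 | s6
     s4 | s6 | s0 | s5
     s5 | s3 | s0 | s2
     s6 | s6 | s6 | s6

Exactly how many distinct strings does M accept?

40

The useful subgraph on states {s0, s1, s2, s3, s4, s5} is acyclic, so L(M) is finite; the longest accepting path visits 6 useful states, giving maximum string length 5.
Counting accepting paths from s1 by length: 1 of length 1, 7 of length 2, 10 of length 3, 16 of length 4, 6 of length 5. Total 40.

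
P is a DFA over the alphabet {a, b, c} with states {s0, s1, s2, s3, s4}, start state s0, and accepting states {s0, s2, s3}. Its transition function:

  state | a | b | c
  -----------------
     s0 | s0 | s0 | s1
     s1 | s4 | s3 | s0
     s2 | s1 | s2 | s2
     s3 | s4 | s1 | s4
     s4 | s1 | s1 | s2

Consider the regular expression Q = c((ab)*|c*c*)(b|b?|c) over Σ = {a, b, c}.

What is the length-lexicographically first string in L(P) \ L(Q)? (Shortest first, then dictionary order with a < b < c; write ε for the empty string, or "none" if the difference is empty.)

ε

The empty string ε is accepted by P but not by Q.
Since ε is the unique shortest string, it is the required witness.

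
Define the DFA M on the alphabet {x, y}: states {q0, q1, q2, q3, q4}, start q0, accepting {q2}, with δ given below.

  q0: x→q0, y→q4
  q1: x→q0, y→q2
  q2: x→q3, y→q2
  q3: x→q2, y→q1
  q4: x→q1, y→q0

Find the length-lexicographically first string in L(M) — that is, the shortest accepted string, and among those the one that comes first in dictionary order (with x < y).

yxy

A breadth-first search from q0 reaches an accepting state first via the path q0 → q4 → q1 → q2 on input yxy.
No string of length < 3 is accepted (BFS exhausts all shorter strings without reaching an accepting state), and yxy is the lexicographically least accepting string of length 3.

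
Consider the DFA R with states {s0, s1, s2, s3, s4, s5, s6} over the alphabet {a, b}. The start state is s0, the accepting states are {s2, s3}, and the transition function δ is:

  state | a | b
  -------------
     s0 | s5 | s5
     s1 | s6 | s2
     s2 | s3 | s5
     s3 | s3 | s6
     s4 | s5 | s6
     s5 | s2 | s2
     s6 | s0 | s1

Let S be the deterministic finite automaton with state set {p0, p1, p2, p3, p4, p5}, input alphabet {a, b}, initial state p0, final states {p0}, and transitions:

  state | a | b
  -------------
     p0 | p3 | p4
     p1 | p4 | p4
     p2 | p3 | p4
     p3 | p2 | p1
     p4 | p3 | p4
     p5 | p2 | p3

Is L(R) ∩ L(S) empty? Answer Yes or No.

Yes

Exploring the product automaton R × S from the start pair (s0, p0), following both machines on each input symbol, reaches 20 state pairs: (s0, p0), (s5, p3), (s5, p4), (s2, p2), (s2, p1), (s2, p3), (s2, p4), (s3, p3), (s3, p4), (s3, p2), (s5, p1), (s6, p1), (s6, p4), (s0, p4), (s1, p4), (s0, p3), (s6, p3), (s5, p2), (s0, p2), (s1, p1).
R accepts in {s2, s3} and S accepts in {p0}; no reachable pair has both components accepting, so no string drives both machines to acceptance simultaneously and L(R) ∩ L(S) = ∅.
So no string is accepted by both, and the intersection is empty.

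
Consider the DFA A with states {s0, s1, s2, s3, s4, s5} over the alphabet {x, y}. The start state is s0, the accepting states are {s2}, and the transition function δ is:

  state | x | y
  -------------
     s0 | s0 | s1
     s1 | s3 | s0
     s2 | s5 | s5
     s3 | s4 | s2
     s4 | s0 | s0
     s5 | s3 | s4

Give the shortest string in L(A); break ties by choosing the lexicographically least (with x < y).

A breadth-first search from s0 reaches an accepting state first via the path s0 → s1 → s3 → s2 on input yxy.
No string of length < 3 is accepted (BFS exhausts all shorter strings without reaching an accepting state), and yxy is the lexicographically least accepting string of length 3.

yxy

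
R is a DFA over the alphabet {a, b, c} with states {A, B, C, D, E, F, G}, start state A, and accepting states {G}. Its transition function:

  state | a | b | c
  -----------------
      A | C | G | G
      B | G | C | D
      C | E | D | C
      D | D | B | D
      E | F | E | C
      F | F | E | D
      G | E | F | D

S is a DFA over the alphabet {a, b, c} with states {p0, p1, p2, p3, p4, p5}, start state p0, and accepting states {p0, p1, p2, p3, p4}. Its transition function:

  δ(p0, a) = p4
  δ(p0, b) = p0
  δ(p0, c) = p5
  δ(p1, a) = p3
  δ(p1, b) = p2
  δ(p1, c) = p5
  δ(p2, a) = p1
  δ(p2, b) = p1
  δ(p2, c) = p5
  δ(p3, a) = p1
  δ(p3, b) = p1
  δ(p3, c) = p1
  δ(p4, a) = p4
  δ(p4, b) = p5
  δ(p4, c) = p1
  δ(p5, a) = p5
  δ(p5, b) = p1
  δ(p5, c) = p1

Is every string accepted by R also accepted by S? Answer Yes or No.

The string c is in L(R) but not in L(S).
So L(R) ⊄ L(S).

No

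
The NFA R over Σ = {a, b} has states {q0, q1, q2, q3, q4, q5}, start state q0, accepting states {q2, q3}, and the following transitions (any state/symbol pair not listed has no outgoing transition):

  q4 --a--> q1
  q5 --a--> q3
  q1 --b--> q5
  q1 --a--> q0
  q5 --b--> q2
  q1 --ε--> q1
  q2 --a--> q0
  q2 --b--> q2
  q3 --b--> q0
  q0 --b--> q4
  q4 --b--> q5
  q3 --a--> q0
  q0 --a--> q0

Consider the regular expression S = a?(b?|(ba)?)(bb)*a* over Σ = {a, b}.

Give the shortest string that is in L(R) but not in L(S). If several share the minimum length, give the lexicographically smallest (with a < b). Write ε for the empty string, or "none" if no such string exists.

The string baba is accepted by R but not by S.
No shorter string lies in the difference, and baba is the lexicographically first length-4 string in L(R) \ L(S).

baba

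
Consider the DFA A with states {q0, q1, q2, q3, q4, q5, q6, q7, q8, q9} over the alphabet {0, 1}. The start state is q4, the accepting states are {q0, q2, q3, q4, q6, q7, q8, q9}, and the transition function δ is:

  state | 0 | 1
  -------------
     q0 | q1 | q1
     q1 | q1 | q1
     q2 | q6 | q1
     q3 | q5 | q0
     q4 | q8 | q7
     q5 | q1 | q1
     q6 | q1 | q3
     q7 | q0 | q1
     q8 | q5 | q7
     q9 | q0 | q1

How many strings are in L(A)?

The useful subgraph on states {q0, q4, q7, q8} is acyclic, so L(A) is finite; the longest accepting path visits 4 useful states, giving maximum string length 3.
Counting accepting paths from q4 by length: 1 of length 0, 2 of length 1, 2 of length 2, 1 of length 3. Total 6.

6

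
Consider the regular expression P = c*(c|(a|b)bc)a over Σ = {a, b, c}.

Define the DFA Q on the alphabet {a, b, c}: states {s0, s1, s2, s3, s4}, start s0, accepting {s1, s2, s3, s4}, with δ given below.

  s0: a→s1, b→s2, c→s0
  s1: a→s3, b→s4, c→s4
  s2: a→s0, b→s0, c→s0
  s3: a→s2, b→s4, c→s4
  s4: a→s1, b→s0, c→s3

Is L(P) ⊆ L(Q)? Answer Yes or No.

Yes

Converting the expression P to a DFA (subset construction, then merging equivalent states) gives the minimal DFA with states {p0, p1, p2, p3, p4, p5, p6, p7}, start state p0, accepting states {p5, p7} and transitions p0: a→p1, b→p1, c→p2; p1: a→p3, b→p4, c→p3; p2: a→p5, b→p1, c→p2; p3: a→p3, b→p3, c→p3; p4: a→p3, b→p3, c→p6; p5: a→p3, b→p4, c→p3; p6: a→p7, b→p3, c→p3; p7: a→p3, b→p3, c→p3.
Exploring the product automaton P × Q from the start pair (p0, s0), following both machines on each input symbol, reaches 16 state pairs: (p0, s0), (p1, s1), (p1, s2), (p2, s0), (p3, s3), (p4, s4), (p3, s4), (p3, s0), (p4, s0), (p5, s1), (p3, s2), (p3, s1), (p6, s3), (p6, s0), (p7, s2), (p7, s1).
P accepts in {p5, p7} and Q accepts in {s1, s2, s3, s4}. The reachable pairs whose P-component is accepting are (p5, s1), (p7, s2), (p7, s1); in each of them the Q-component is accepting too, so the product for L(P) \ L(Q) (P-component accepting, Q-component rejecting) has no reachable accepting pair and the difference is empty.
Hence every string in L(P) is also in L(Q).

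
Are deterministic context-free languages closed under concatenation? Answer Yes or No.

Take L₁ = {ε, c} (finite, hence regular and DCFL) and L₂ = {c aⁿbⁿ : n≥0} ∪ {cc aⁿb²ⁿ : n≥0} (a DCFL: the number of leading c's tells the DPDA whether to pop one stack symbol per b or per two b's). Then L₁L₂ ∩ cca⁺b* = {cc aⁿbⁿ : n≥1} ∪ {cc aⁿb²ⁿ : n≥1}. If L₁L₂ were a DCFL, so would be this intersection with a regular set, and a DPDA for it started from its configuration after reading cc would accept {aⁿbⁿ : n≥1} ∪ {aⁿb²ⁿ : n≥1}, which no deterministic PDA accepts (a DPDA for it would have a single run on aⁿb²ⁿ, accepting after the prefix aⁿbⁿ and accepting again after n more b's; an ordinary PDA that simulates it on a's and b's and, at any moment when it is accepting, may switch to reading only a fresh letter d while feeding each d to the simulation as a b, would accept aⁱbʲdᵏ (k≥1) exactly when both aⁱbʲ and aⁱbʲ⁺ᵏ are in the language, i.e. its language intersected with the regular set a*b*d⁺ would be exactly {aⁿbⁿdⁿ : n≥1} — impossible, since context-free languages are closed under intersection with regular sets and {aⁿbⁿdⁿ} is not context-free). Hence L₁L₂ is not a DCFL.

No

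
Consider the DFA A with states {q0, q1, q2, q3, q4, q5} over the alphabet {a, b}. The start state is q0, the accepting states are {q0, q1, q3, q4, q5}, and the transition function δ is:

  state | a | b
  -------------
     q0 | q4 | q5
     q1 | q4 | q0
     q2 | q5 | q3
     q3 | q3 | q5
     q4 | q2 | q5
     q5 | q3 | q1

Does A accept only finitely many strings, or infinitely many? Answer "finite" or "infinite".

infinite

State q3 is reachable from the start and can reach an accepting state, and it lies on the cycle q3 → q3.
Traversing that cycle any number of times yields accepted strings of unbounded length, so the language is infinite.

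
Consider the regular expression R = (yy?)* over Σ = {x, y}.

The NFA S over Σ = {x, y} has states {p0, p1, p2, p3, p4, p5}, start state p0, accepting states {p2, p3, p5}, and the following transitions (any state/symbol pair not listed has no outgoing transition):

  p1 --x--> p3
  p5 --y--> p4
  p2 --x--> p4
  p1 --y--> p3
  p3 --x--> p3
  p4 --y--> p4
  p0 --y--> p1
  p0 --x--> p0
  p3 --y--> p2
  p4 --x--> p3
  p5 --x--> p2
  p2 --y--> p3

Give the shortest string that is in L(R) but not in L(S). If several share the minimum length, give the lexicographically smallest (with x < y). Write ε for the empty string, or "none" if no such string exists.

The empty string ε is accepted by R but not by S.
Since ε is the unique shortest string, it is the required witness.

ε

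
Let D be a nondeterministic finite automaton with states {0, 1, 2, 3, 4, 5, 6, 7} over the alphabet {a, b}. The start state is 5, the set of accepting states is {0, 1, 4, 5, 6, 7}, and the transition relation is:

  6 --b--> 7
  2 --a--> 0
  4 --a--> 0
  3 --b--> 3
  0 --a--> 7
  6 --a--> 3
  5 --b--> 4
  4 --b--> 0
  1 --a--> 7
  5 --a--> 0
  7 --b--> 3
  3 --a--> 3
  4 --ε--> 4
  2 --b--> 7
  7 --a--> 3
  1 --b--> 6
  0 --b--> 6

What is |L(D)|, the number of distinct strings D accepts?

14

The useful subgraph on states {0, 4, 5, 6, 7} is acyclic, so L(D) is finite; the longest accepting path visits 5 useful states, giving maximum string length 4.
Counting accepting paths from 5 by length: 1 of length 0, 2 of length 1, 4 of length 2, 5 of length 3, 2 of length 4. Total 14.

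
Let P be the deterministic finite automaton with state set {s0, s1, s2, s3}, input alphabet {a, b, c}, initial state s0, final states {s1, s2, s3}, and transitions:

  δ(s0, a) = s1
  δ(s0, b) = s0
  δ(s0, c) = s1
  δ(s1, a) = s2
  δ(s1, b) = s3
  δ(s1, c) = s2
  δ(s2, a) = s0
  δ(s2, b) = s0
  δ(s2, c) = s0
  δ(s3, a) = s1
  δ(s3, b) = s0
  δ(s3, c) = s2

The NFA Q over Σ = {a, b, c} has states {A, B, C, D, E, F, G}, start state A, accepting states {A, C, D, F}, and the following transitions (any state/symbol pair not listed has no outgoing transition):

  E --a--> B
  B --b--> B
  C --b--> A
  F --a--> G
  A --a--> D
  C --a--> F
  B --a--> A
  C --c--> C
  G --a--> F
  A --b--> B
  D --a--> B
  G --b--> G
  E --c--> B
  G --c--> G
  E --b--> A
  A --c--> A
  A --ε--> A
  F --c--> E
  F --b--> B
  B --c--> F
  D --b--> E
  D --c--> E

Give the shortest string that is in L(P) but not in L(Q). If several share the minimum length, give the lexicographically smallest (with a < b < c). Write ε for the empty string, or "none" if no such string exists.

aa

The string aa is accepted by P but not by Q.
No shorter string lies in the difference, and aa is the lexicographically first length-2 string in L(P) \ L(Q).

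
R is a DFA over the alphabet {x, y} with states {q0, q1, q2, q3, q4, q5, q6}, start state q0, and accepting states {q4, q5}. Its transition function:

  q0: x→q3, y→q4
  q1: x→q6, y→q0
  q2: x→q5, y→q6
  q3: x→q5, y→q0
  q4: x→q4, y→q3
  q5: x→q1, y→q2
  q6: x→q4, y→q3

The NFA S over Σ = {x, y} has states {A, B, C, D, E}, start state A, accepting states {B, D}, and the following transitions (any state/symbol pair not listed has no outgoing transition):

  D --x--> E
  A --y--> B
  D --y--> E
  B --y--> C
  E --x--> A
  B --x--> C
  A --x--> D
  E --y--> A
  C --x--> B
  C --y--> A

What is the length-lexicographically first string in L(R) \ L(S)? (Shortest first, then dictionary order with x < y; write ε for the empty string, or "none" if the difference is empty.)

The string xx is accepted by R but not by S.
No shorter string lies in the difference, and xx is the lexicographically first length-2 string in L(R) \ L(S).

xx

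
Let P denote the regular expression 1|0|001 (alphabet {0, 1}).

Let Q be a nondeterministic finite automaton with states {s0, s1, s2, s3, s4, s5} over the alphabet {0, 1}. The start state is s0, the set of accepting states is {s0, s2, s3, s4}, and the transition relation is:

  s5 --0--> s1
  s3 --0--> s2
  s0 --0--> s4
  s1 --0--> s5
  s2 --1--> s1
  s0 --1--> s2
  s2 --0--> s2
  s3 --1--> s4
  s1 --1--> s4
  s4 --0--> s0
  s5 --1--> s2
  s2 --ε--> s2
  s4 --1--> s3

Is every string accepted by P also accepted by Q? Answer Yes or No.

Converting the expression P to a DFA (subset construction, then merging equivalent states) gives the minimal DFA with states {p0, p1, p2, p3, p4}, start state p0, accepting states {p1, p2} and transitions p0: 0→p1, 1→p2; p1: 0→p3, 1→p4; p2: 0→p4, 1→p4; p3: 0→p4, 1→p2; p4: 0→p4, 1→p4.
Exploring the product automaton P × Q from the start pair (p0, s0), following both machines on each input symbol, reaches 10 state pairs: (p0, s0), (p1, s4), (p2, s2), (p3, s0), (p4, s3), (p4, s2), (p4, s1), (p4, s4), (p4, s5), (p4, s0).
P accepts in {p1, p2} and Q accepts in {s0, s2, s3, s4}. The reachable pairs whose P-component is accepting are (p1, s4), (p2, s2); in each of them the Q-component is accepting too, so the product for L(P) \ L(Q) (P-component accepting, Q-component rejecting) has no reachable accepting pair and the difference is empty.
Hence every string in L(P) is also in L(Q).

Yes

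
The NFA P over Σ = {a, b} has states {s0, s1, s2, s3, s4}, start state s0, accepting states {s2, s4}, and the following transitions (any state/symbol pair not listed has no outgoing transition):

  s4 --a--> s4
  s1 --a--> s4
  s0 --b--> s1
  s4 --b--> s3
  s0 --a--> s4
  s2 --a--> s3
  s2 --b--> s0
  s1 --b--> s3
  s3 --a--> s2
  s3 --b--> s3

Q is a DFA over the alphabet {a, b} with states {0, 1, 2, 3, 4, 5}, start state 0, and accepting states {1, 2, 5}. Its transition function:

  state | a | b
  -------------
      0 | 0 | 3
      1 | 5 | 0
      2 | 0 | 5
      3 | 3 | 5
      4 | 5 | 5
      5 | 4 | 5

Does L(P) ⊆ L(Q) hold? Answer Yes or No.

No

The string a is in L(P) but not in L(Q).
So L(P) ⊄ L(Q).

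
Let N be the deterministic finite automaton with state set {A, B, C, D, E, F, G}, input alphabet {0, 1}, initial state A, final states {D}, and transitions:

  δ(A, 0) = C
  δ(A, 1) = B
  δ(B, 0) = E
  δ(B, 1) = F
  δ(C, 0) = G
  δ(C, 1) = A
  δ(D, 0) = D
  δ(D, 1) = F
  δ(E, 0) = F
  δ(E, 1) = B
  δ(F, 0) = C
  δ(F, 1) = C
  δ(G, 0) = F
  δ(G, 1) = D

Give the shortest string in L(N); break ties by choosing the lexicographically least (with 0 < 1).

A breadth-first search from A reaches an accepting state first via the path A → C → G → D on input 001.
No string of length < 3 is accepted (BFS exhausts all shorter strings without reaching an accepting state), and 001 is the lexicographically least accepting string of length 3.

001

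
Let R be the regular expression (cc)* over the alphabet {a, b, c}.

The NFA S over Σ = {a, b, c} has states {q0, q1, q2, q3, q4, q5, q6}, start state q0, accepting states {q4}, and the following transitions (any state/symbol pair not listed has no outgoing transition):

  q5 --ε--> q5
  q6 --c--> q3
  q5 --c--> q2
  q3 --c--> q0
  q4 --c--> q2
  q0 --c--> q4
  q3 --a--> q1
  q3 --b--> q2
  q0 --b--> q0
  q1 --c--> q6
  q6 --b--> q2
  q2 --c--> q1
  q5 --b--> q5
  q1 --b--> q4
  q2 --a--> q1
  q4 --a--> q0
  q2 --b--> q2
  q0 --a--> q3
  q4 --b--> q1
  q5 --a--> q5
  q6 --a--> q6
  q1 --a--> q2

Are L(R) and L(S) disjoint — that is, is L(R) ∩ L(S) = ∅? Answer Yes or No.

Yes

Converting the expression R to a DFA (subset construction, then merging equivalent states) gives the minimal DFA with states {r0, r1, r2}, start state r0, accepting states {r0} and transitions r0: a→r1, b→r1, c→r2; r1: a→r1, b→r1, c→r1; r2: a→r1, b→r1, c→r0.
Exploring the product automaton R × S from the start pair (r0, q0), following both machines on each input symbol, reaches 12 state pairs: (r0, q0), (r1, q3), (r1, q0), (r2, q4), (r1, q1), (r1, q2), (r1, q4), (r0, q2), (r1, q6), (r2, q1), (r0, q6), (r2, q3).
R accepts in {r0} and S accepts in {q4}; no reachable pair has both components accepting, so no string drives both machines to acceptance simultaneously and L(R) ∩ L(S) = ∅.
So no string is accepted by both, and the intersection is empty.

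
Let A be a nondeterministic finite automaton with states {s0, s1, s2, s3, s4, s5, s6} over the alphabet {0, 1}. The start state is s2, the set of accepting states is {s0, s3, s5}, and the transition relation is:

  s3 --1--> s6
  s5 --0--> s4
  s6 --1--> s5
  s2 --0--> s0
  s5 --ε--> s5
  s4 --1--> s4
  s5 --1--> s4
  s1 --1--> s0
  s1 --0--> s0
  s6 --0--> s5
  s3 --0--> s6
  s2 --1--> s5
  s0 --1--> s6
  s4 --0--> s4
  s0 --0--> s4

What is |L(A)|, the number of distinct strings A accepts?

The useful subgraph on states {s0, s2, s5, s6} is acyclic, so L(A) is finite; the longest accepting path visits 4 useful states, giving maximum string length 3.
Counting accepting paths from s2 by length: 2 of length 1, 2 of length 3. Total 4.

4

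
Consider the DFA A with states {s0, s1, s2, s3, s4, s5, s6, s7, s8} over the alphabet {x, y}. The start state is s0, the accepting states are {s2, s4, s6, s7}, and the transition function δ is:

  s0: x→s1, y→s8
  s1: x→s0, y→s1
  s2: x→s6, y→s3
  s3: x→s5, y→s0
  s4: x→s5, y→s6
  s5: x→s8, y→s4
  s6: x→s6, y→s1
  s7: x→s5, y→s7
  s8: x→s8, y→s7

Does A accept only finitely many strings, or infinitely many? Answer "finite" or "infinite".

infinite

State s8 is reachable from the start and can reach an accepting state, and it lies on the cycle s8 → s8.
Traversing that cycle any number of times yields accepted strings of unbounded length, so the language is infinite.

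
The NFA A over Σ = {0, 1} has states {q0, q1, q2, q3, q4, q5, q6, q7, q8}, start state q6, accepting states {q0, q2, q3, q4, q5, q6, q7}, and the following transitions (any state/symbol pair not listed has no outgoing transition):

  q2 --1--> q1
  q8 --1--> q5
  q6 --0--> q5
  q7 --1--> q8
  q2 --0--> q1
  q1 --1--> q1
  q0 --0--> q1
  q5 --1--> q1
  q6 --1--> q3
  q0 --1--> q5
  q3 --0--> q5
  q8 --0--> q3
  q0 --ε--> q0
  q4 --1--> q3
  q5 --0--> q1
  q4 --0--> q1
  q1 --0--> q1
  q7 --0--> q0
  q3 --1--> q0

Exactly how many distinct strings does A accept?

The useful subgraph on states {q0, q3, q5, q6} is acyclic, so L(A) is finite; the longest accepting path visits 4 useful states, giving maximum string length 3.
Counting accepting paths from q6 by length: 1 of length 0, 2 of length 1, 2 of length 2, 1 of length 3. Total 6.

6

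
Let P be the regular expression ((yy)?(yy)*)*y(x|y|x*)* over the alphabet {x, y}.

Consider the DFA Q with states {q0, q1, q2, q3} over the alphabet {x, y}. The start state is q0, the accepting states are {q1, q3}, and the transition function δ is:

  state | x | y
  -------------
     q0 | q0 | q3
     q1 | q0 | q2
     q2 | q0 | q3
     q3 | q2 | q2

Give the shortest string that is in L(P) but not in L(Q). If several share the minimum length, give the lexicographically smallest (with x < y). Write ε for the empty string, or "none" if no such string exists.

yx

The string yx is accepted by P but not by Q.
No shorter string lies in the difference, and yx is the lexicographically first length-2 string in L(P) \ L(Q).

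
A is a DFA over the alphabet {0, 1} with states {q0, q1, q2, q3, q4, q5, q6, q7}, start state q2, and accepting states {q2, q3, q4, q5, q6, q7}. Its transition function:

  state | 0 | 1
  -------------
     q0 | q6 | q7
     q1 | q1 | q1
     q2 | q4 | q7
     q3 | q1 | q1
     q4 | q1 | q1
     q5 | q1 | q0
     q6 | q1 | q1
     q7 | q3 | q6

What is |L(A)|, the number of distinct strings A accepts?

The useful subgraph on states {q2, q3, q4, q6, q7} is acyclic, so L(A) is finite; the longest accepting path visits 3 useful states, giving maximum string length 2.
Counting accepting paths from q2 by length: 1 of length 0, 2 of length 1, 2 of length 2. Total 5.

5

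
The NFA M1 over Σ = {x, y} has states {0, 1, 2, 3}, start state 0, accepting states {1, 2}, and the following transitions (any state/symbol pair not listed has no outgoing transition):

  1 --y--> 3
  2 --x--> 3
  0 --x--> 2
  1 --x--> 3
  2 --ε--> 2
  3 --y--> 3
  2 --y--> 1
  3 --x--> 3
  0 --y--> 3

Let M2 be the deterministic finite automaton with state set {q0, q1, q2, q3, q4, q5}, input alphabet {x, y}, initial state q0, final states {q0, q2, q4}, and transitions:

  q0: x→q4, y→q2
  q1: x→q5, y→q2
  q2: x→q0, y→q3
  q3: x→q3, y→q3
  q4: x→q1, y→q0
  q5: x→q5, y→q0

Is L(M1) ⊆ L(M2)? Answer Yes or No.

Exploring the product automaton M1 × M2 from the start pair (0, q0), following both machines on each input symbol, reaches 9 state pairs: (0, q0), (2, q4), (3, q2), (3, q1), (1, q0), (3, q0), (3, q3), (3, q5), (3, q4).
M1 accepts in {1, 2} and M2 accepts in {q0, q2, q4}. The reachable pairs whose M1-component is accepting are (2, q4), (1, q0); in each of them the M2-component is accepting too, so the product for L(M1) \ L(M2) (M1-component accepting, M2-component rejecting) has no reachable accepting pair and the difference is empty.
Hence every string in L(M1) is also in L(M2).

Yes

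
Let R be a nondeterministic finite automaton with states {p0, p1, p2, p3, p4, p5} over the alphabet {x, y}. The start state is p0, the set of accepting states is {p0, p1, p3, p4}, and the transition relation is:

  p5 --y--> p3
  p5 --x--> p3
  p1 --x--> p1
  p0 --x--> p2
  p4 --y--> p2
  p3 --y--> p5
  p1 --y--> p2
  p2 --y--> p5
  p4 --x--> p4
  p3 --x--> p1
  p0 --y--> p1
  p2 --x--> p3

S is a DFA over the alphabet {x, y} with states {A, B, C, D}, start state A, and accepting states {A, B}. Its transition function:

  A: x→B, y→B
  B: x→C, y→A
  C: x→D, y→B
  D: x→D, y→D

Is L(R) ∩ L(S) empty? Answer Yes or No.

No

The empty string ε is accepted by both R and S.
Hence L(R) ∩ L(S) ≠ ∅.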